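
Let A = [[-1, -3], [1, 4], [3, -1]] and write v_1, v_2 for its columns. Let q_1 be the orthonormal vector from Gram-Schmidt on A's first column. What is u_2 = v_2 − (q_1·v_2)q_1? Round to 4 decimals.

u_2 = (-2.6364, 3.6364, -2.0909)

v_1 = (-1, 1, 3); ‖v_1‖ = 3.3166, so q_1 = (-0.3015, 0.3015, 0.9045).
q_1·v_2 = (-0.3015)·(-3) + 0.3015·4 + 0.9045·(-1) = 1.2060.
u_2 = v_2 − 1.2060·q_1 = (-2.6364, 3.6364, -2.0909).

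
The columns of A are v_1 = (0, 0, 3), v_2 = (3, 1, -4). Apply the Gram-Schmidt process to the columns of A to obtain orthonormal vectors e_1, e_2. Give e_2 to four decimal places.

e_2 = (0.9487, 0.3162, 0.0000)

v_1 = (0, 0, 3); ‖v_1‖ = 3.0000, so e_1 = (0.0000, 0.0000, 1.0000).
e_1·v_2 = 0.0000·3 + 0.0000·1 + 1.0000·(-4) = -4.0000.
u_2 = v_2 + 4.0000·e_1 = (3.0000, 1.0000, 0.0000).
‖u_2‖ = 3.1623, so e_2 = (0.9487, 0.3162, 0.0000).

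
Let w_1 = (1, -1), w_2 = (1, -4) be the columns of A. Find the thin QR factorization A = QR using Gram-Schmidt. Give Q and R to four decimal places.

w_1 = (1, -1); ‖w_1‖ = 1.4142, so q_1 = (0.7071, -0.7071).
q_1·w_2 = 0.7071·1 + (-0.7071)·(-4) = 3.5355.
u_2 = w_2 − 3.5355·q_1 = (-1.5000, -1.5000).
‖u_2‖ = 2.1213, so q_2 = (-0.7071, -0.7071).

Q = [[0.7071, -0.7071], [-0.7071, -0.7071]], R = [[1.4142, 3.5355], [0.0000, 2.1213]]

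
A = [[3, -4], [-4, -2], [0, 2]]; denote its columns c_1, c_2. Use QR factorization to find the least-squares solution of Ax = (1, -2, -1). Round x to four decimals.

e_1 = c_1/‖c_1‖ = (3, -4, 0)/5.0000 = (0.6000, -0.8000, 0.0000).
r_{12} = e_1·c_2 = -0.8000.
u_2 = c_2 + 0.8000·e_1 = (-3.5200, -2.6400, 2.0000).
‖u_2‖ = 4.8332, so e_2 = (-0.7283, -0.5462, 0.4138).
Qᵀb = (2.2000, -0.0497).
Back-substitute: x_2 = -0.0497/4.8332 = -0.0103.
x_1 = (2.2000 + 0.8000·(-0.0103))/5.0000 = 0.4384.

x = (0.4384, -0.0103)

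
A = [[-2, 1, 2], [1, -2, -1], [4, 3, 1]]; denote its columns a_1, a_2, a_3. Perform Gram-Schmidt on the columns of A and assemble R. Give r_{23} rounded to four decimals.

r_{23} = 2.2303

e_1 = a_1/‖a_1‖ = (-2, 1, 4)/4.5826 = (-0.4364, 0.2182, 0.8729).
r_{12} = e_1·a_2 = 1.7457.
u_2 = a_2 − 1.7457·e_1 = (1.7619, -2.3810, 1.4762).
‖u_2‖ = 3.3094, so e_2 = (0.5324, -0.7194, 0.4461).
r_{23} = e_2·a_3 = 2.2303.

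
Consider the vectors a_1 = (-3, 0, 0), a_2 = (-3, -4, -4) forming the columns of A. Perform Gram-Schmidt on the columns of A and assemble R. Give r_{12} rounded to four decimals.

r_{12} = 3.0000

a_1 = (-3, 0, 0); ‖a_1‖ = 3.0000, so q_1 = (-1.0000, 0.0000, 0.0000).
r_{12} = q_1·a_2 = 3.0000.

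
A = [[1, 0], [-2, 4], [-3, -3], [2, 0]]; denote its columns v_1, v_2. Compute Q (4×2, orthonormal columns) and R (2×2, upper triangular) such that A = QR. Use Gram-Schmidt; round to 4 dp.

e_1 = v_1/‖v_1‖ = (1, -2, -3, 2)/4.2426 = (0.2357, -0.4714, -0.7071, 0.4714).
r_{12} = e_1·v_2 = 0.2357.
u_2 = v_2 − 0.2357·e_1 = (-0.0556, 4.1111, -2.8333, -0.1111).
‖u_2‖ = 4.9944, so e_2 = (-0.0111, 0.8231, -0.5673, -0.0222).

Q = [[0.2357, -0.0111], [-0.4714, 0.8231], [-0.7071, -0.5673], [0.4714, -0.0222]], R = [[4.2426, 0.2357], [0.0000, 4.9944]]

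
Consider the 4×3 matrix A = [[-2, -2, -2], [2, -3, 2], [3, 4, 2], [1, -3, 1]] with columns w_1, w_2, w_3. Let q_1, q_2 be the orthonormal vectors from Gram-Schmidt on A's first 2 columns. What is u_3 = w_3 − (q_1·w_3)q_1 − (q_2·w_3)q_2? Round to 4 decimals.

w_1 = (-2, 2, 3, 1); ‖w_1‖ = 4.2426, so q_1 = (-0.4714, 0.4714, 0.7071, 0.2357).
q_1·w_2 = (-0.4714)·(-2) + 0.4714·(-3) + 0.7071·4 + 0.2357·(-3) = 1.6499.
u_2 = w_2 − 1.6499·q_1 = (-1.2222, -3.7778, 2.8333, -3.3889).
‖u_2‖ = 5.9395, so q_2 = (-0.2058, -0.6360, 0.4770, -0.5706).
q_1·w_3 = (-0.4714)·(-2) + 0.4714·2 + 0.7071·2 + 0.2357·1 = 3.5355; q_2·w_3 = (-0.2058)·(-2) + (-0.6360)·2 + 0.4770·2 + (-0.5706)·1 = -0.4770.
u_3 = w_3 − 3.5355·q_1 + 0.4770·q_2 = (-0.4315, 0.0299, -0.2724, -0.1055).

u_3 = (-0.4315, 0.0299, -0.2724, -0.1055)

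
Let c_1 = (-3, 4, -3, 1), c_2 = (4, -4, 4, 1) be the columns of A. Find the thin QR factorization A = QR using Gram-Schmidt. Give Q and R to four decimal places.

c_1 = (-3, 4, -3, 1); ‖c_1‖ = 5.9161, so q_1 = (-0.5071, 0.6761, -0.5071, 0.1690).
q_1·c_2 = (-0.5071)·4 + 0.6761·(-4) + (-0.5071)·4 + 0.1690·1 = -6.5922.
u_2 = c_2 + 6.5922·q_1 = (0.6571, 0.4571, 0.6571, 2.1143).
‖u_2‖ = 2.3543, so q_2 = (0.2791, 0.1942, 0.2791, 0.8980).

Q = [[-0.5071, 0.2791], [0.6761, 0.1942], [-0.5071, 0.2791], [0.1690, 0.8980]], R = [[5.9161, -6.5922], [0.0000, 2.3543]]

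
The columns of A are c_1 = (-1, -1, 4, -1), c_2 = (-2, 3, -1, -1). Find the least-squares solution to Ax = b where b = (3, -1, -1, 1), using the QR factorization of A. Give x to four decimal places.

x = (-0.5242, -0.7398)

c_1 = (-1, -1, 4, -1); ‖c_1‖ = 4.3589, so q_1 = (-0.2294, -0.2294, 0.9177, -0.2294).
q_1·c_2 = (-0.2294)·(-2) + (-0.2294)·3 + 0.9177·(-1) + (-0.2294)·(-1) = -0.9177.
u_2 = c_2 + 0.9177·q_1 = (-2.2105, 2.7895, -0.1579, -1.2105).
‖u_2‖ = 3.7627, so q_2 = (-0.5875, 0.7413, -0.0420, -0.3217).
Qᵀb = (-1.6059, -2.7836).
Back-substitute: x_2 = -2.7836/3.7627 = -0.7398.
x_1 = (-1.6059 + 0.9177·(-0.7398))/4.3589 = -0.5242.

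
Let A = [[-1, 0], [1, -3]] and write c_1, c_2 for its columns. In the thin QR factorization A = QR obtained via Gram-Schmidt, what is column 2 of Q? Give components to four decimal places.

c_1 = (-1, 1); ‖c_1‖ = 1.4142, so q_1 = (-0.7071, 0.7071).
q_1·c_2 = (-0.7071)·0 + 0.7071·(-3) = -2.1213.
u_2 = c_2 + 2.1213·q_1 = (-1.5000, -1.5000).
‖u_2‖ = 2.1213, so q_2 = (-0.7071, -0.7071).

q_2 = (-0.7071, -0.7071)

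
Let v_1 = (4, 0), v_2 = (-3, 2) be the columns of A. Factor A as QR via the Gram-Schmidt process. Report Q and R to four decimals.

v_1 = (4, 0); ‖v_1‖ = 4.0000, so q_1 = (1.0000, 0.0000).
q_1·v_2 = 1.0000·(-3) + 0.0000·2 = -3.0000.
u_2 = v_2 + 3.0000·q_1 = (0.0000, 2.0000).
‖u_2‖ = 2.0000, so q_2 = (0.0000, 1.0000).

Q = [[1.0000, 0.0000], [0.0000, 1.0000]], R = [[4.0000, -3.0000], [0.0000, 2.0000]]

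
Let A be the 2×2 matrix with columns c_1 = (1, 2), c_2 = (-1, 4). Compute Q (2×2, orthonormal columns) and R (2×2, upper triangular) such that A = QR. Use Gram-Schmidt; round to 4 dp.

Q = [[0.4472, -0.8944], [0.8944, 0.4472]], R = [[2.2361, 3.1305], [0.0000, 2.6833]]

c_1 = (1, 2); ‖c_1‖ = 2.2361, so e_1 = (0.4472, 0.8944).
e_1·c_2 = 0.4472·(-1) + 0.8944·4 = 3.1305.
u_2 = c_2 − 3.1305·e_1 = (-2.4000, 1.2000).
‖u_2‖ = 2.6833, so e_2 = (-0.8944, 0.4472).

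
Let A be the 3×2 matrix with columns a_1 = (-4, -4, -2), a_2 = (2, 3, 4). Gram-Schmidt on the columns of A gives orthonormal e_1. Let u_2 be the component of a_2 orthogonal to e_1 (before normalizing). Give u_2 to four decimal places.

a_1 = (-4, -4, -2); ‖a_1‖ = 6.0000, so e_1 = (-0.6667, -0.6667, -0.3333).
e_1·a_2 = (-0.6667)·2 + (-0.6667)·3 + (-0.3333)·4 = -4.6667.
u_2 = a_2 + 4.6667·e_1 = (-1.1111, -0.1111, 2.4444).

u_2 = (-1.1111, -0.1111, 2.4444)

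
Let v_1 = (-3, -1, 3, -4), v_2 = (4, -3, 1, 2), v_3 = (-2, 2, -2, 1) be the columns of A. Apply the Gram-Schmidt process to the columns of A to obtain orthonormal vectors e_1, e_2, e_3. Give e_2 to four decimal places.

e_1 = v_1/‖v_1‖ = (-3, -1, 3, -4)/5.9161 = (-0.5071, -0.1690, 0.5071, -0.6761).
r_{12} = e_1·v_2 = -2.3664.
u_2 = v_2 + 2.3664·e_1 = (2.8000, -3.4000, 2.2000, 0.4000).
‖u_2‖ = 4.9396, so e_2 = (0.5668, -0.6883, 0.4454, 0.0810).

e_2 = (0.5668, -0.6883, 0.4454, 0.0810)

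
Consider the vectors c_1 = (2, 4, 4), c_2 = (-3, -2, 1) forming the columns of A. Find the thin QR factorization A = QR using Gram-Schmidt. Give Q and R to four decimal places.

Q = [[0.3333, -0.7297], [0.6667, -0.2653], [0.6667, 0.6302]], R = [[6.0000, -1.6667], [0.0000, 3.3500]]

c_1 = (2, 4, 4); ‖c_1‖ = 6.0000, so q_1 = (0.3333, 0.6667, 0.6667).
q_1·c_2 = 0.3333·(-3) + 0.6667·(-2) + 0.6667·1 = -1.6667.
u_2 = c_2 + 1.6667·q_1 = (-2.4444, -0.8889, 2.1111).
‖u_2‖ = 3.3500, so q_2 = (-0.7297, -0.2653, 0.6302).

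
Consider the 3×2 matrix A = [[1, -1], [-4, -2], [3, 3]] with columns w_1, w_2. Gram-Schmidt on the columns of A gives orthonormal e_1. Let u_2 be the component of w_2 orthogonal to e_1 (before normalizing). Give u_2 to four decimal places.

w_1 = (1, -4, 3); ‖w_1‖ = 5.0990, so e_1 = (0.1961, -0.7845, 0.5883).
e_1·w_2 = 0.1961·(-1) + (-0.7845)·(-2) + 0.5883·3 = 3.1379.
u_2 = w_2 − 3.1379·e_1 = (-1.6154, 0.4615, 1.1538).

u_2 = (-1.6154, 0.4615, 1.1538)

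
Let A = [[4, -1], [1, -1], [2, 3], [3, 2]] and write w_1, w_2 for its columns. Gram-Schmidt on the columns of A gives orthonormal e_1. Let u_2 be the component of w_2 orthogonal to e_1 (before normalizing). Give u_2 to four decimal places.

w_1 = (4, 1, 2, 3); ‖w_1‖ = 5.4772, so e_1 = (0.7303, 0.1826, 0.3651, 0.5477).
e_1·w_2 = 0.7303·(-1) + 0.1826·(-1) + 0.3651·3 + 0.5477·2 = 1.2780.
u_2 = w_2 − 1.2780·e_1 = (-1.9333, -1.2333, 2.5333, 1.3000).

u_2 = (-1.9333, -1.2333, 2.5333, 1.3000)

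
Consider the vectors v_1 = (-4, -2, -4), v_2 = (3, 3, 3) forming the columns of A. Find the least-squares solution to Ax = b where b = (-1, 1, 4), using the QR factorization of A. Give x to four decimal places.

q_1 = v_1/‖v_1‖ = (-4, -2, -4)/6.0000 = (-0.6667, -0.3333, -0.6667).
r_{12} = q_1·v_2 = -5.0000.
u_2 = v_2 + 5.0000·q_1 = (-0.3333, 1.3333, -0.3333).
‖u_2‖ = 1.4142, so q_2 = (-0.2357, 0.9428, -0.2357).
Qᵀb = (-2.3333, 0.2357).
Back-substitute: x_2 = 0.2357/1.4142 = 0.1667.
x_1 = (-2.3333 + 5.0000·0.1667)/6.0000 = -0.2500.

x = (-0.2500, 0.1667)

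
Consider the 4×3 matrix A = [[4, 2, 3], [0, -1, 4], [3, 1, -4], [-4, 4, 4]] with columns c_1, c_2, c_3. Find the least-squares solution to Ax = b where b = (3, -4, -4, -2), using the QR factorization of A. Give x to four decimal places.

x = (0.2236, -0.1081, 0.1069)

q_1 = c_1/‖c_1‖ = (4, 0, 3, -4)/6.4031 = (0.6247, 0.0000, 0.4685, -0.6247).
r_{12} = q_1·c_2 = -0.7809.
u_2 = c_2 + 0.7809·q_1 = (2.4878, -1.0000, 1.3659, 3.5122).
‖u_2‖ = 4.6250, so q_2 = (0.5379, -0.2162, 0.2953, 0.7594).
r_{13} = q_1·c_3 = -2.4988; r_{23} = q_2·c_3 = 2.6052.
u_3 = c_3 + 2.4988·q_1 − 2.6052·q_2 = (3.1596, 4.5633, -3.5986, 0.4607).
‖u_3‖ = 6.6309, so q_3 = (0.4765, 0.6882, -0.5427, 0.0695).
Qᵀb = (1.2494, -0.2215, 0.7086).
Back-substitute: x_3 = 0.7086/6.6309 = 0.1069.
x_2 = (-0.2215 − 2.6052·0.1069)/4.6250 = -0.1081.
x_1 = (1.2494 + 0.7809·(-0.1081) + 2.4988·0.1069)/6.4031 = 0.2236.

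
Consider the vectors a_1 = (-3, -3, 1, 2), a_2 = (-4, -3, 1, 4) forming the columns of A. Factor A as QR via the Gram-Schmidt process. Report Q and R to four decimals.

Q = [[-0.6255, -0.0513], [-0.6255, 0.5390], [0.2085, -0.1797], [0.4170, 0.8213]], R = [[4.7958, 6.2554], [0.0000, 1.6940]]

a_1 = (-3, -3, 1, 2); ‖a_1‖ = 4.7958, so e_1 = (-0.6255, -0.6255, 0.2085, 0.4170).
e_1·a_2 = (-0.6255)·(-4) + (-0.6255)·(-3) + 0.2085·1 + 0.4170·4 = 6.2554.
u_2 = a_2 − 6.2554·e_1 = (-0.0870, 0.9130, -0.3043, 1.3913).
‖u_2‖ = 1.6940, so e_2 = (-0.0513, 0.5390, -0.1797, 0.8213).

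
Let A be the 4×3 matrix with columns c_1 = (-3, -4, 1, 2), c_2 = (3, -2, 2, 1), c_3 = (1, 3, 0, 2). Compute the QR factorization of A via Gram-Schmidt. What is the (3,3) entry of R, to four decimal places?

c_1 = (-3, -4, 1, 2); ‖c_1‖ = 5.4772, so q_1 = (-0.5477, -0.7303, 0.1826, 0.3651).
q_1·c_2 = (-0.5477)·3 + (-0.7303)·(-2) + 0.1826·2 + 0.3651·1 = 0.5477.
u_2 = c_2 − 0.5477·q_1 = (3.3000, -1.6000, 1.9000, 0.8000).
‖u_2‖ = 4.2071, so q_2 = (0.7844, -0.3803, 0.4516, 0.1902).
q_1·c_3 = (-0.5477)·1 + (-0.7303)·3 + 0.1826·0 + 0.3651·2 = -2.0083; q_2·c_3 = 0.7844·1 + (-0.3803)·3 + 0.4516·0 + 0.1902·2 = 0.0238.
u_3 = c_3 + 2.0083·q_1 − 0.0238·q_2 = (-0.1186, 1.5424, 0.3559, 2.7288).
r_{33} = ‖u_3‖ = 3.1569.

r_{33} = 3.1569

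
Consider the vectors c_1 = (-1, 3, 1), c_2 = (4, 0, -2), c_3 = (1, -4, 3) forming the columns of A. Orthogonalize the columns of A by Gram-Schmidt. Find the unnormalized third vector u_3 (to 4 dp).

c_1 = (-1, 3, 1); ‖c_1‖ = 3.3166, so q_1 = (-0.3015, 0.9045, 0.3015).
q_1·c_2 = (-0.3015)·4 + 0.9045·0 + 0.3015·(-2) = -1.8091.
u_2 = c_2 + 1.8091·q_1 = (3.4545, 1.6364, -1.4545).
‖u_2‖ = 4.0899, so q_2 = (0.8447, 0.4001, -0.3556).
q_1·c_3 = (-0.3015)·1 + 0.9045·(-4) + 0.3015·3 = -3.0151; q_2·c_3 = 0.8447·1 + 0.4001·(-4) + (-0.3556)·3 = -1.8227.
u_3 = c_3 + 3.0151·q_1 + 1.8227·q_2 = (1.6304, -0.5435, 3.2609).

u_3 = (1.6304, -0.5435, 3.2609)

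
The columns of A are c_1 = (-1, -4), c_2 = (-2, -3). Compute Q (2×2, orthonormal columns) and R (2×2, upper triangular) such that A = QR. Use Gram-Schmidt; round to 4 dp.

e_1 = c_1/‖c_1‖ = (-1, -4)/4.1231 = (-0.2425, -0.9701).
r_{12} = e_1·c_2 = 3.3955.
u_2 = c_2 − 3.3955·e_1 = (-1.1765, 0.2941).
‖u_2‖ = 1.2127, so e_2 = (-0.9701, 0.2425).

Q = [[-0.2425, -0.9701], [-0.9701, 0.2425]], R = [[4.1231, 3.3955], [0.0000, 1.2127]]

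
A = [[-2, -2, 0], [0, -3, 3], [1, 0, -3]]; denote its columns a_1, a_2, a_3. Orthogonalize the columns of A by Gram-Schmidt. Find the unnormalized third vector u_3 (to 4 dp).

q_1 = a_1/‖a_1‖ = (-2, 0, 1)/2.2361 = (-0.8944, 0.0000, 0.4472).
r_{12} = q_1·a_2 = 1.7889.
u_2 = a_2 − 1.7889·q_1 = (-0.4000, -3.0000, -0.8000).
‖u_2‖ = 3.1305, so q_2 = (-0.1278, -0.9583, -0.2556).
r_{13} = q_1·a_3 = -1.3416; r_{23} = q_2·a_3 = -2.1083.
u_3 = a_3 + 1.3416·q_1 + 2.1083·q_2 = (-1.4694, 0.9796, -2.9388).

u_3 = (-1.4694, 0.9796, -2.9388)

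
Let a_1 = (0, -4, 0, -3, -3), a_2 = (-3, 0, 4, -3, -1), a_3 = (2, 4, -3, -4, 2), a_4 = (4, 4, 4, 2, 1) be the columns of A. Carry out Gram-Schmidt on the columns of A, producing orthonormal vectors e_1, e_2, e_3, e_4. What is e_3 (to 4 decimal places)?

e_3 = (0.2321, 0.4495, -0.3589, -0.7664, 0.1671)

e_1 = a_1/‖a_1‖ = (0, -4, 0, -3, -3)/5.8310 = (0.0000, -0.6860, 0.0000, -0.5145, -0.5145).
r_{12} = e_1·a_2 = 2.0580.
u_2 = a_2 − 2.0580·e_1 = (-3.0000, 1.4118, 4.0000, -1.9412, 0.0588).
‖u_2‖ = 5.5466, so e_2 = (-0.5409, 0.2545, 0.7212, -0.3500, 0.0106).
r_{13} = e_1·a_3 = -1.7150; r_{23} = e_2·a_3 = -0.8060.
u_3 = a_3 + 1.7150·e_1 + 0.8060·e_2 = (1.5641, 3.0287, -2.4187, -5.1644, 1.1262).
‖u_3‖ = 6.7386, so e_3 = (0.2321, 0.4495, -0.3589, -0.7664, 0.1671).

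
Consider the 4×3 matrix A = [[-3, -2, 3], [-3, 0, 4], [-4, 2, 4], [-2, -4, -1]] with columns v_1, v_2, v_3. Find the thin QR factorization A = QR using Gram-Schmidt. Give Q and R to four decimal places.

v_1 = (-3, -3, -4, -2); ‖v_1‖ = 6.1644, so e_1 = (-0.4867, -0.4867, -0.6489, -0.3244).
e_1·v_2 = (-0.4867)·(-2) + (-0.4867)·0 + (-0.6489)·2 + (-0.3244)·(-4) = 0.9733.
u_2 = v_2 − 0.9733·e_1 = (-1.5263, 0.4737, 2.6316, -3.6842).
‖u_2‖ = 4.8013, so e_2 = (-0.3179, 0.0987, 0.5481, -0.7673).
e_1·v_3 = (-0.4867)·3 + (-0.4867)·4 + (-0.6489)·4 + (-0.3244)·(-1) = -5.6777; e_2·v_3 = (-0.3179)·3 + 0.0987·4 + 0.5481·4 + (-0.7673)·(-1) = 2.4007.
u_3 = v_3 + 5.6777·e_1 − 2.4007·e_2 = (1.0000, 1.0000, -1.0000, -1.0000).
‖u_3‖ = 2.0000, so e_3 = (0.5000, 0.5000, -0.5000, -0.5000).

Q = [[-0.4867, -0.3179, 0.5000], [-0.4867, 0.0987, 0.5000], [-0.6489, 0.5481, -0.5000], [-0.3244, -0.7673, -0.5000]], R = [[6.1644, 0.9733, -5.6777], [0.0000, 4.8013, 2.4007], [0.0000, 0.0000, 2.0000]]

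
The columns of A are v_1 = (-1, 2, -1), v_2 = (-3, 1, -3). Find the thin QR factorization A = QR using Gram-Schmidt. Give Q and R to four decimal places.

Q = [[-0.4082, -0.5774], [0.8165, -0.5774], [-0.4082, -0.5774]], R = [[2.4495, 3.2660], [0.0000, 2.8868]]

v_1 = (-1, 2, -1); ‖v_1‖ = 2.4495, so e_1 = (-0.4082, 0.8165, -0.4082).
e_1·v_2 = (-0.4082)·(-3) + 0.8165·1 + (-0.4082)·(-3) = 3.2660.
u_2 = v_2 − 3.2660·e_1 = (-1.6667, -1.6667, -1.6667).
‖u_2‖ = 2.8868, so e_2 = (-0.5774, -0.5774, -0.5774).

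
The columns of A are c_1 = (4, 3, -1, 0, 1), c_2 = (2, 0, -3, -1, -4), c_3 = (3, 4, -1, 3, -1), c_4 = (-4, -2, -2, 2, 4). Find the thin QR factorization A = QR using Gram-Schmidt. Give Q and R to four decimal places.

Q = [[0.7698, 0.1814, -0.1819, -0.2118], [0.5774, -0.1465, 0.3820, -0.1374], [-0.1925, -0.5162, 0.0681, -0.8184], [0.0000, -0.1884, 0.8329, 0.2690], [0.1925, -0.8023, -0.3503, 0.4407]], R = [[5.1962, 1.3472, 4.6188, -3.0792], [0.0000, 5.3090, 0.7116, -2.9859], [0.0000, 0.0000, 3.7630, 0.0922], [0.0000, 0.0000, 0.0000, 5.0591]]

e_1 = c_1/‖c_1‖ = (4, 3, -1, 0, 1)/5.1962 = (0.7698, 0.5774, -0.1925, 0.0000, 0.1925).
r_{12} = e_1·c_2 = 1.3472.
u_2 = c_2 − 1.3472·e_1 = (0.9630, -0.7778, -2.7407, -1.0000, -4.2593).
‖u_2‖ = 5.3090, so e_2 = (0.1814, -0.1465, -0.5162, -0.1884, -0.8023).
r_{13} = e_1·c_3 = 4.6188; r_{23} = e_2·c_3 = 0.7116.
u_3 = c_3 − 4.6188·e_1 − 0.7116·e_2 = (-0.6846, 1.4376, 0.2562, 3.1340, -1.3180).
‖u_3‖ = 3.7630, so e_3 = (-0.1819, 0.3820, 0.0681, 0.8329, -0.3503).
r_{14} = e_1·c_4 = -3.0792; r_{24} = e_2·c_4 = -2.9859; r_{34} = e_3·c_4 = 0.0922.
u_4 = c_4 + 3.0792·e_1 + 2.9859·e_2 − 0.0922·e_3 = (-1.0713, -0.6949, -4.1403, 1.3608, 2.2294).
‖u_4‖ = 5.0591, so e_4 = (-0.2118, -0.1374, -0.8184, 0.2690, 0.4407).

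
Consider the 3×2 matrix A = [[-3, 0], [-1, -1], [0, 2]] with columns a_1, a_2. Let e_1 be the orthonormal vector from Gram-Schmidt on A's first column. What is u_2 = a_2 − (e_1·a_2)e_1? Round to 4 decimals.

u_2 = (0.3000, -0.9000, 2.0000)

a_1 = (-3, -1, 0); ‖a_1‖ = 3.1623, so e_1 = (-0.9487, -0.3162, 0.0000).
e_1·a_2 = (-0.9487)·0 + (-0.3162)·(-1) + 0.0000·2 = 0.3162.
u_2 = a_2 − 0.3162·e_1 = (0.3000, -0.9000, 2.0000).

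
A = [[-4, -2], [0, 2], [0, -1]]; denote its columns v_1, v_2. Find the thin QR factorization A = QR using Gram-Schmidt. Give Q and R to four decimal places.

Q = [[-1.0000, 0.0000], [0.0000, 0.8944], [0.0000, -0.4472]], R = [[4.0000, 2.0000], [0.0000, 2.2361]]

v_1 = (-4, 0, 0); ‖v_1‖ = 4.0000, so q_1 = (-1.0000, 0.0000, 0.0000).
q_1·v_2 = (-1.0000)·(-2) + 0.0000·2 + 0.0000·(-1) = 2.0000.
u_2 = v_2 − 2.0000·q_1 = (0.0000, 2.0000, -1.0000).
‖u_2‖ = 2.2361, so q_2 = (0.0000, 0.8944, -0.4472).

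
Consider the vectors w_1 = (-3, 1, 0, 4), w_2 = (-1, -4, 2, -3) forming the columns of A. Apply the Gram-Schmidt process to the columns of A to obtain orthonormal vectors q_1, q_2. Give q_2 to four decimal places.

q_2 = (-0.5157, -0.7220, 0.4126, -0.2063)

w_1 = (-3, 1, 0, 4); ‖w_1‖ = 5.0990, so q_1 = (-0.5883, 0.1961, 0.0000, 0.7845).
q_1·w_2 = (-0.5883)·(-1) + 0.1961·(-4) + 0.0000·2 + 0.7845·(-3) = -2.5495.
u_2 = w_2 + 2.5495·q_1 = (-2.5000, -3.5000, 2.0000, -1.0000).
‖u_2‖ = 4.8477, so q_2 = (-0.5157, -0.7220, 0.4126, -0.2063).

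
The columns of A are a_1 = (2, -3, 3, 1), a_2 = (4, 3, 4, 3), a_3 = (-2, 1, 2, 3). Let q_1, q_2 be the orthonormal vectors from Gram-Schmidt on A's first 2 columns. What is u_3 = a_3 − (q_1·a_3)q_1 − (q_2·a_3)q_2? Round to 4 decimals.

q_1 = a_1/‖a_1‖ = (2, -3, 3, 1)/4.7958 = (0.4170, -0.6255, 0.6255, 0.2085).
r_{12} = q_1·a_2 = 2.9192.
u_2 = a_2 − 2.9192·q_1 = (2.7826, 4.8261, 2.1739, 2.3913).
‖u_2‖ = 6.4404, so q_2 = (0.4321, 0.7494, 0.3375, 0.3713).
r_{13} = q_1·a_3 = 0.4170; r_{23} = q_2·a_3 = 1.6742.
u_3 = a_3 − 0.4170·q_1 − 1.6742·q_2 = (-2.8973, 0.0063, 1.1740, 2.2914).

u_3 = (-2.8973, 0.0063, 1.1740, 2.2914)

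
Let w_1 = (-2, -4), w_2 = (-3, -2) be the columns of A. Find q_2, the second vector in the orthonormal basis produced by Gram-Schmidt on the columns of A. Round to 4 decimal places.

q_2 = (-0.8944, 0.4472)

q_1 = w_1/‖w_1‖ = (-2, -4)/4.4721 = (-0.4472, -0.8944).
r_{12} = q_1·w_2 = 3.1305.
u_2 = w_2 − 3.1305·q_1 = (-1.6000, 0.8000).
‖u_2‖ = 1.7889, so q_2 = (-0.8944, 0.4472).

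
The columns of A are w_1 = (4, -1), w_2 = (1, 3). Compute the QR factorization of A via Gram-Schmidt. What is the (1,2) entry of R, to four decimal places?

e_1 = w_1/‖w_1‖ = (4, -1)/4.1231 = (0.9701, -0.2425).
r_{12} = e_1·w_2 = 0.2425.

r_{12} = 0.2425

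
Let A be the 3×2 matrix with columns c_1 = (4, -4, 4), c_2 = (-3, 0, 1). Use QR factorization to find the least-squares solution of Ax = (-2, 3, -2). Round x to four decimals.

c_1 = (4, -4, 4); ‖c_1‖ = 6.9282, so e_1 = (0.5774, -0.5774, 0.5774).
e_1·c_2 = 0.5774·(-3) + (-0.5774)·0 + 0.5774·1 = -1.1547.
u_2 = c_2 + 1.1547·e_1 = (-2.3333, -0.6667, 1.6667).
‖u_2‖ = 2.9439, so e_2 = (-0.7926, -0.2265, 0.5661).
Qᵀb = (-4.0415, -0.2265).
Back-substitute: x_2 = -0.2265/2.9439 = -0.0769.
x_1 = (-4.0415 + 1.1547·(-0.0769))/6.9282 = -0.5962.

x = (-0.5962, -0.0769)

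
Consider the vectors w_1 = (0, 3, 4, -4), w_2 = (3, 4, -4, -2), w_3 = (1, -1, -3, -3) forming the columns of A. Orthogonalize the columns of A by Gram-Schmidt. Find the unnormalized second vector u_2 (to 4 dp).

w_1 = (0, 3, 4, -4); ‖w_1‖ = 6.4031, so e_1 = (0.0000, 0.4685, 0.6247, -0.6247).
e_1·w_2 = 0.0000·3 + 0.4685·4 + 0.6247·(-4) + (-0.6247)·(-2) = 0.6247.
u_2 = w_2 − 0.6247·e_1 = (3.0000, 3.7073, -4.3902, -1.6098).

u_2 = (3.0000, 3.7073, -4.3902, -1.6098)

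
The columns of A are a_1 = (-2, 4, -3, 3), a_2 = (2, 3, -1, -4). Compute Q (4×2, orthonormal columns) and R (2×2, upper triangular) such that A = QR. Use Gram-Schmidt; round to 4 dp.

Q = [[-0.3244, 0.3557], [0.6489, 0.5672], [-0.4867, -0.1971], [0.4867, -0.7162]], R = [[6.1644, -0.1622], [0.0000, 5.4748]]

a_1 = (-2, 4, -3, 3); ‖a_1‖ = 6.1644, so q_1 = (-0.3244, 0.6489, -0.4867, 0.4867).
q_1·a_2 = (-0.3244)·2 + 0.6489·3 + (-0.4867)·(-1) + 0.4867·(-4) = -0.1622.
u_2 = a_2 + 0.1622·q_1 = (1.9474, 3.1053, -1.0789, -3.9211).
‖u_2‖ = 5.4748, so q_2 = (0.3557, 0.5672, -0.1971, -0.7162).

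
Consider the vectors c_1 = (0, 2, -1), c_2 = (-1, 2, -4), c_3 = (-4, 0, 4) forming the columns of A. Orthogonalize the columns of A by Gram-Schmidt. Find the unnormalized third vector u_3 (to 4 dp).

c_1 = (0, 2, -1); ‖c_1‖ = 2.2361, so q_1 = (0.0000, 0.8944, -0.4472).
q_1·c_2 = 0.0000·(-1) + 0.8944·2 + (-0.4472)·(-4) = 3.5777.
u_2 = c_2 − 3.5777·q_1 = (-1.0000, -1.2000, -2.4000).
‖u_2‖ = 2.8636, so q_2 = (-0.3492, -0.4191, -0.8381).
q_1·c_3 = 0.0000·(-4) + 0.8944·0 + (-0.4472)·4 = -1.7889; q_2·c_3 = (-0.3492)·(-4) + (-0.4191)·0 + (-0.8381)·4 = -1.9556.
u_3 = c_3 + 1.7889·q_1 + 1.9556·q_2 = (-4.6829, 0.7805, 1.5610).

u_3 = (-4.6829, 0.7805, 1.5610)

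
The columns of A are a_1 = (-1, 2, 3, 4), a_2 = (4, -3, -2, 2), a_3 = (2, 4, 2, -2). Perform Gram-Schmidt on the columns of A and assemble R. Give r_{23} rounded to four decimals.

a_1 = (-1, 2, 3, 4); ‖a_1‖ = 5.4772, so q_1 = (-0.1826, 0.3651, 0.5477, 0.7303).
q_1·a_2 = (-0.1826)·4 + 0.3651·(-3) + 0.5477·(-2) + 0.7303·2 = -1.4606.
u_2 = a_2 + 1.4606·q_1 = (3.7333, -2.4667, -1.2000, 3.0667).
‖u_2‖ = 5.5558, so q_2 = (0.6720, -0.4440, -0.2160, 0.5520).
r_{23} = q_2·a_3 = -1.9679.

r_{23} = -1.9679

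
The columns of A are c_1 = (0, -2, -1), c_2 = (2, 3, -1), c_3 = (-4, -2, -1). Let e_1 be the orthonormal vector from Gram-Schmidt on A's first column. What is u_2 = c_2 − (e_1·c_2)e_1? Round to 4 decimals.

c_1 = (0, -2, -1); ‖c_1‖ = 2.2361, so e_1 = (0.0000, -0.8944, -0.4472).
e_1·c_2 = 0.0000·2 + (-0.8944)·3 + (-0.4472)·(-1) = -2.2361.
u_2 = c_2 + 2.2361·e_1 = (2.0000, 1.0000, -2.0000).

u_2 = (2.0000, 1.0000, -2.0000)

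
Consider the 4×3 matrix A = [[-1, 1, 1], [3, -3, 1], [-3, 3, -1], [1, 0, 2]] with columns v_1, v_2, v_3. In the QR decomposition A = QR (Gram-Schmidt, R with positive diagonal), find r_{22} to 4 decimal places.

r_{22} = 0.9747

v_1 = (-1, 3, -3, 1); ‖v_1‖ = 4.4721, so q_1 = (-0.2236, 0.6708, -0.6708, 0.2236).
q_1·v_2 = (-0.2236)·1 + 0.6708·(-3) + (-0.6708)·3 + 0.2236·0 = -4.2485.
u_2 = v_2 + 4.2485·q_1 = (0.0500, -0.1500, 0.1500, 0.9500).
r_{22} = ‖u_2‖ = 0.9747.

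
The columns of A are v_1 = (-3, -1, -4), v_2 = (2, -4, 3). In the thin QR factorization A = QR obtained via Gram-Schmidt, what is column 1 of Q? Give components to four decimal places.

e_1 = (-0.5883, -0.1961, -0.7845)

v_1 = (-3, -1, -4); ‖v_1‖ = 5.0990, so e_1 = (-0.5883, -0.1961, -0.7845).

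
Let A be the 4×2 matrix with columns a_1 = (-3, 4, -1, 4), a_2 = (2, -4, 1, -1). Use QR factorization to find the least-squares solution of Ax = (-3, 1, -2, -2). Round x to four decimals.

x = (-0.5949, -1.1846)

e_1 = a_1/‖a_1‖ = (-3, 4, -1, 4)/6.4807 = (-0.4629, 0.6172, -0.1543, 0.6172).
r_{12} = e_1·a_2 = -4.1662.
u_2 = a_2 + 4.1662·e_1 = (0.0714, -1.4286, 0.3571, 1.5714).
‖u_2‖ = 2.1547, so e_2 = (0.0331, -0.6630, 0.1657, 0.7293).
Qᵀb = (1.0801, -2.5525).
Back-substitute: x_2 = -2.5525/2.1547 = -1.1846.
x_1 = (1.0801 + 4.1662·(-1.1846))/6.4807 = -0.5949.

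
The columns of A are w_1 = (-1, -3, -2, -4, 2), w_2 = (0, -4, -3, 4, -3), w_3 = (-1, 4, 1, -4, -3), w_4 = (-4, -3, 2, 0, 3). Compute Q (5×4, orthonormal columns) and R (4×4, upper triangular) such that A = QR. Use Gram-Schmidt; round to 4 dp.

Q = [[-0.1715, -0.0167, -0.2148, -0.8409], [-0.5145, -0.6185, 0.2649, -0.2189], [-0.3430, -0.4597, -0.1676, 0.4784], [-0.6860, 0.5015, -0.4619, 0.1255], [0.3430, -0.3928, -0.8014, -0.0193]], R = [[5.8310, -0.6860, -0.5145, 2.5725], [0.0000, 7.0377, -3.7445, -0.1755], [0.0000, 0.0000, 5.3585, -2.6749], [0.0000, 0.0000, 0.0000, 4.9190]]

e_1 = w_1/‖w_1‖ = (-1, -3, -2, -4, 2)/5.8310 = (-0.1715, -0.5145, -0.3430, -0.6860, 0.3430).
r_{12} = e_1·w_2 = -0.6860.
u_2 = w_2 + 0.6860·e_1 = (-0.1176, -4.3529, -3.2353, 3.5294, -2.7647).
‖u_2‖ = 7.0377, so e_2 = (-0.0167, -0.6185, -0.4597, 0.5015, -0.3928).
r_{13} = e_1·w_3 = -0.5145; r_{23} = e_2·w_3 = -3.7445.
u_3 = w_3 + 0.5145·e_1 + 3.7445·e_2 = (-1.1508, 1.4192, -0.8979, -2.4751, -4.2945).
‖u_3‖ = 5.3585, so e_3 = (-0.2148, 0.2649, -0.1676, -0.4619, -0.8014).
r_{14} = e_1·w_4 = 2.5725; r_{24} = e_2·w_4 = -0.1755; r_{34} = e_3·w_4 = -2.6749.
u_4 = w_4 − 2.5725·e_1 + 0.1755·e_2 + 2.6749·e_3 = (-4.1362, -1.0766, 2.3535, 0.6172, -0.0951).
‖u_4‖ = 4.9190, so e_4 = (-0.8409, -0.2189, 0.4784, 0.1255, -0.0193).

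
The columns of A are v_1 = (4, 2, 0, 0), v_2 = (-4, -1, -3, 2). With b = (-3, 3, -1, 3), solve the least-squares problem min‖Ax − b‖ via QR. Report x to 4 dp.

v_1 = (4, 2, 0, 0); ‖v_1‖ = 4.4721, so q_1 = (0.8944, 0.4472, 0.0000, 0.0000).
q_1·v_2 = 0.8944·(-4) + 0.4472·(-1) + 0.0000·(-3) + 0.0000·2 = -4.0249.
u_2 = v_2 + 4.0249·q_1 = (-0.4000, 0.8000, -3.0000, 2.0000).
‖u_2‖ = 3.7148, so q_2 = (-0.1077, 0.2154, -0.8076, 0.5384).
Qᵀb = (-1.3416, 3.3918).
Back-substitute: x_2 = 3.3918/3.7148 = 0.9130.
x_1 = (-1.3416 + 4.0249·0.9130)/4.4721 = 0.5217.

x = (0.5217, 0.9130)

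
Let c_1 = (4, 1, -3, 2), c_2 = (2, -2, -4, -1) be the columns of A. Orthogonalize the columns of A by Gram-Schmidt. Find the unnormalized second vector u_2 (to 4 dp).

u_2 = (-0.1333, -2.5333, -2.4000, -2.0667)

c_1 = (4, 1, -3, 2); ‖c_1‖ = 5.4772, so e_1 = (0.7303, 0.1826, -0.5477, 0.3651).
e_1·c_2 = 0.7303·2 + 0.1826·(-2) + (-0.5477)·(-4) + 0.3651·(-1) = 2.9212.
u_2 = c_2 − 2.9212·e_1 = (-0.1333, -2.5333, -2.4000, -2.0667).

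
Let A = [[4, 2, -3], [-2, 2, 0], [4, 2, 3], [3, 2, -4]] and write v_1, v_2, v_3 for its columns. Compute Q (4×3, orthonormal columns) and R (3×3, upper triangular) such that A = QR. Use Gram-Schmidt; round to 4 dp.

Q = [[0.5963, 0.1348, -0.3284], [-0.2981, 0.9439, 0.0891], [0.5963, 0.1348, 0.7737], [0.4472, 0.2697, -0.5344]], R = [[6.7082, 2.6833, -1.7889], [0.0000, 2.9665, -1.0787], [0.0000, 0.0000, 5.4439]]

v_1 = (4, -2, 4, 3); ‖v_1‖ = 6.7082, so q_1 = (0.5963, -0.2981, 0.5963, 0.4472).
q_1·v_2 = 0.5963·2 + (-0.2981)·2 + 0.5963·2 + 0.4472·2 = 2.6833.
u_2 = v_2 − 2.6833·q_1 = (0.4000, 2.8000, 0.4000, 0.8000).
‖u_2‖ = 2.9665, so q_2 = (0.1348, 0.9439, 0.1348, 0.2697).
q_1·v_3 = 0.5963·(-3) + (-0.2981)·0 + 0.5963·3 + 0.4472·(-4) = -1.7889; q_2·v_3 = 0.1348·(-3) + 0.9439·0 + 0.1348·3 + 0.2697·(-4) = -1.0787.
u_3 = v_3 + 1.7889·q_1 + 1.0787·q_2 = (-1.7879, 0.4848, 4.2121, -2.9091).
‖u_3‖ = 5.4439, so q_3 = (-0.3284, 0.0891, 0.7737, -0.5344).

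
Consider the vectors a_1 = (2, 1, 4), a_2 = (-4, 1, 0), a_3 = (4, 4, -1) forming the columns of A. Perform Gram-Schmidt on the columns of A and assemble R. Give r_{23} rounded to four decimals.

r_{23} = -2.4371

q_1 = a_1/‖a_1‖ = (2, 1, 4)/4.5826 = (0.4364, 0.2182, 0.8729).
r_{12} = q_1·a_2 = -1.5275.
u_2 = a_2 + 1.5275·q_1 = (-3.3333, 1.3333, 1.3333).
‖u_2‖ = 3.8297, so q_2 = (-0.8704, 0.3482, 0.3482).
r_{23} = q_2·a_3 = -2.4371.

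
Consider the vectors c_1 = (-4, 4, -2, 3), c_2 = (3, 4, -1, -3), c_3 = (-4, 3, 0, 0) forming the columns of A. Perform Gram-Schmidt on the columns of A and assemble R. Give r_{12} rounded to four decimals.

c_1 = (-4, 4, -2, 3); ‖c_1‖ = 6.7082, so q_1 = (-0.5963, 0.5963, -0.2981, 0.4472).
r_{12} = q_1·c_2 = -0.4472.

r_{12} = -0.4472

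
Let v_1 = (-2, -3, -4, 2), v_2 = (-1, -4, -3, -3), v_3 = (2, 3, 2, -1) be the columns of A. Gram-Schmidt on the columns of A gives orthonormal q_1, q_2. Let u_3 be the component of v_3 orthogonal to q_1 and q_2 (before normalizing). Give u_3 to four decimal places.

u_3 = (0.6344, 0.6172, -0.8649, -0.1695)

v_1 = (-2, -3, -4, 2); ‖v_1‖ = 5.7446, so q_1 = (-0.3482, -0.5222, -0.6963, 0.3482).
q_1·v_2 = (-0.3482)·(-1) + (-0.5222)·(-4) + (-0.6963)·(-3) + 0.3482·(-3) = 3.4816.
u_2 = v_2 − 3.4816·q_1 = (0.2121, -2.1818, -0.5758, -4.2121).
‖u_2‖ = 4.7832, so q_2 = (0.0443, -0.4561, -0.1204, -0.8806).
q_1·v_3 = (-0.3482)·2 + (-0.5222)·3 + (-0.6963)·2 + 0.3482·(-1) = -4.0038; q_2·v_3 = 0.0443·2 + (-0.4561)·3 + (-0.1204)·2 + (-0.8806)·(-1) = -0.6399.
u_3 = v_3 + 4.0038·q_1 + 0.6399·q_2 = (0.6344, 0.6172, -0.8649, -0.1695).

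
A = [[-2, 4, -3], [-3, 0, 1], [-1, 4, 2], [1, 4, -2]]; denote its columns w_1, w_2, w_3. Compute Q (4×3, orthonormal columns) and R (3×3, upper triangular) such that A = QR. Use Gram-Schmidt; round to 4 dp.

w_1 = (-2, -3, -1, 1); ‖w_1‖ = 3.8730, so q_1 = (-0.5164, -0.7746, -0.2582, 0.2582).
q_1·w_2 = (-0.5164)·4 + (-0.7746)·0 + (-0.2582)·4 + 0.2582·4 = -2.0656.
u_2 = w_2 + 2.0656·q_1 = (2.9333, -1.6000, 3.4667, 4.5333).
‖u_2‖ = 6.6131, so q_2 = (0.4436, -0.2419, 0.5242, 0.6855).
q_1·w_3 = (-0.5164)·(-3) + (-0.7746)·1 + (-0.2582)·2 + 0.2582·(-2) = -0.2582; q_2·w_3 = 0.4436·(-3) + (-0.2419)·1 + 0.5242·2 + 0.6855·(-2) = -1.8952.
u_3 = w_3 + 0.2582·q_1 + 1.8952·q_2 = (-2.2927, 0.3415, 2.9268, -0.6341).
‖u_3‖ = 3.7870, so q_3 = (-0.6054, 0.0902, 0.7729, -0.1675).

Q = [[-0.5164, 0.4436, -0.6054], [-0.7746, -0.2419, 0.0902], [-0.2582, 0.5242, 0.7729], [0.2582, 0.6855, -0.1675]], R = [[3.8730, -2.0656, -0.2582], [0.0000, 6.6131, -1.8952], [0.0000, 0.0000, 3.7870]]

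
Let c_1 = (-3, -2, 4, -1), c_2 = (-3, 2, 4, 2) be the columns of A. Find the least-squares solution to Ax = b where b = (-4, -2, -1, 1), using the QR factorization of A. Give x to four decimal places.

c_1 = (-3, -2, 4, -1); ‖c_1‖ = 5.4772, so e_1 = (-0.5477, -0.3651, 0.7303, -0.1826).
e_1·c_2 = (-0.5477)·(-3) + (-0.3651)·2 + 0.7303·4 + (-0.1826)·2 = 3.4689.
u_2 = c_2 − 3.4689·e_1 = (-1.1000, 3.2667, 1.4667, 2.6333).
‖u_2‖ = 4.5789, so e_2 = (-0.2402, 0.7134, 0.3203, 0.5751).
Qᵀb = (2.0083, -0.2111).
Back-substitute: x_2 = -0.2111/4.5789 = -0.0461.
x_1 = (2.0083 − 3.4689·(-0.0461))/5.4772 = 0.3959.

x = (0.3959, -0.0461)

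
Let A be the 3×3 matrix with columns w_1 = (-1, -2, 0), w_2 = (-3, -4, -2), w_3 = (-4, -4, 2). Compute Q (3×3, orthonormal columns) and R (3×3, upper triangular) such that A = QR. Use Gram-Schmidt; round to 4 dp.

Q = [[-0.4472, -0.3651, -0.8165], [-0.8944, 0.1826, 0.4082], [0.0000, -0.9129, 0.4082]], R = [[2.2361, 4.9193, 5.3666], [0.0000, 2.1909, -1.0954], [0.0000, 0.0000, 2.4495]]

q_1 = w_1/‖w_1‖ = (-1, -2, 0)/2.2361 = (-0.4472, -0.8944, 0.0000).
r_{12} = q_1·w_2 = 4.9193.
u_2 = w_2 − 4.9193·q_1 = (-0.8000, 0.4000, -2.0000).
‖u_2‖ = 2.1909, so q_2 = (-0.3651, 0.1826, -0.9129).
r_{13} = q_1·w_3 = 5.3666; r_{23} = q_2·w_3 = -1.0954.
u_3 = w_3 − 5.3666·q_1 + 1.0954·q_2 = (-2.0000, 1.0000, 1.0000).
‖u_3‖ = 2.4495, so q_3 = (-0.8165, 0.4082, 0.4082).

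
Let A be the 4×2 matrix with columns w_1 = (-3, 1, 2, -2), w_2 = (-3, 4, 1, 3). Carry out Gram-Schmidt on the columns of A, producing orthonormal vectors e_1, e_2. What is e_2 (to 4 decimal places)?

e_1 = w_1/‖w_1‖ = (-3, 1, 2, -2)/4.2426 = (-0.7071, 0.2357, 0.4714, -0.4714).
r_{12} = e_1·w_2 = 2.1213.
u_2 = w_2 − 2.1213·e_1 = (-1.5000, 3.5000, 0.0000, 4.0000).
‖u_2‖ = 5.5227, so e_2 = (-0.2716, 0.6338, 0.0000, 0.7243).

e_2 = (-0.2716, 0.6338, 0.0000, 0.7243)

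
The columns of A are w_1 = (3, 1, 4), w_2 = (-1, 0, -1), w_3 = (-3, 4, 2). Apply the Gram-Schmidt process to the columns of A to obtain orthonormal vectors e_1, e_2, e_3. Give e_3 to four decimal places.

e_3 = (-0.5774, -0.5774, 0.5774)

w_1 = (3, 1, 4); ‖w_1‖ = 5.0990, so e_1 = (0.5883, 0.1961, 0.7845).
e_1·w_2 = 0.5883·(-1) + 0.1961·0 + 0.7845·(-1) = -1.3728.
u_2 = w_2 + 1.3728·e_1 = (-0.1923, 0.2692, 0.0769).
‖u_2‖ = 0.3397, so e_2 = (-0.5661, 0.7926, 0.2265).
e_1·w_3 = 0.5883·(-3) + 0.1961·4 + 0.7845·2 = 0.5883; e_2·w_3 = (-0.5661)·(-3) + 0.7926·4 + 0.2265·2 = 5.3217.
u_3 = w_3 − 0.5883·e_1 − 5.3217·e_2 = (-0.3333, -0.3333, 0.3333).
‖u_3‖ = 0.5774, so e_3 = (-0.5774, -0.5774, 0.5774).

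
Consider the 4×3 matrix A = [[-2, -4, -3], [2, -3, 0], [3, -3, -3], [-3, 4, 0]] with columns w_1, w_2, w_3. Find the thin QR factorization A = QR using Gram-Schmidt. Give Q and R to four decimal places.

Q = [[-0.3922, -0.9088, -0.1379], [0.3922, -0.2560, 0.3681], [0.5883, -0.1344, -0.7966], [-0.5883, 0.3008, -0.4593]], R = [[5.0990, -3.7262, -0.5883], [0.0000, 6.0096, 3.1296], [0.0000, 0.0000, 2.8035]]

e_1 = w_1/‖w_1‖ = (-2, 2, 3, -3)/5.0990 = (-0.3922, 0.3922, 0.5883, -0.5883).
r_{12} = e_1·w_2 = -3.7262.
u_2 = w_2 + 3.7262·e_1 = (-5.4615, -1.5385, -0.8077, 1.8077).
‖u_2‖ = 6.0096, so e_2 = (-0.9088, -0.2560, -0.1344, 0.3008).
r_{13} = e_1·w_3 = -0.5883; r_{23} = e_2·w_3 = 3.1296.
u_3 = w_3 + 0.5883·e_1 − 3.1296·e_2 = (-0.3866, 1.0319, -2.2332, -1.2875).
‖u_3‖ = 2.8035, so e_3 = (-0.1379, 0.3681, -0.7966, -0.4593).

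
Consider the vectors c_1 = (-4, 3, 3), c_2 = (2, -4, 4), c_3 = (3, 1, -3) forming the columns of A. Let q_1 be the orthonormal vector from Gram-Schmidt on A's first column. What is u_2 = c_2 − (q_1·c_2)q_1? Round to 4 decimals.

q_1 = c_1/‖c_1‖ = (-4, 3, 3)/5.8310 = (-0.6860, 0.5145, 0.5145).
r_{12} = q_1·c_2 = -1.3720.
u_2 = c_2 + 1.3720·q_1 = (1.0588, -3.2941, 4.7059).

u_2 = (1.0588, -3.2941, 4.7059)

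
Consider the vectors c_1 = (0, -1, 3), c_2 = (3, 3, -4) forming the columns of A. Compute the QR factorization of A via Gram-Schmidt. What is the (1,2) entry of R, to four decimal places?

e_1 = c_1/‖c_1‖ = (0, -1, 3)/3.1623 = (0.0000, -0.3162, 0.9487).
r_{12} = e_1·c_2 = -4.7434.

r_{12} = -4.7434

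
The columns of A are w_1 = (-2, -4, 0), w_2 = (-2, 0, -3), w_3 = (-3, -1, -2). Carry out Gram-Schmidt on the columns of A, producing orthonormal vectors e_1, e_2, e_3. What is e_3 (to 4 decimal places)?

e_3 = (-0.7682, 0.3841, 0.5121)

e_1 = w_1/‖w_1‖ = (-2, -4, 0)/4.4721 = (-0.4472, -0.8944, 0.0000).
r_{12} = e_1·w_2 = 0.8944.
u_2 = w_2 − 0.8944·e_1 = (-1.6000, 0.8000, -3.0000).
‖u_2‖ = 3.4928, so e_2 = (-0.4581, 0.2290, -0.8589).
r_{13} = e_1·w_3 = 2.2361; r_{23} = e_2·w_3 = 2.8630.
u_3 = w_3 − 2.2361·e_1 − 2.8630·e_2 = (-0.6885, 0.3443, 0.4590).
‖u_3‖ = 0.8963, so e_3 = (-0.7682, 0.3841, 0.5121).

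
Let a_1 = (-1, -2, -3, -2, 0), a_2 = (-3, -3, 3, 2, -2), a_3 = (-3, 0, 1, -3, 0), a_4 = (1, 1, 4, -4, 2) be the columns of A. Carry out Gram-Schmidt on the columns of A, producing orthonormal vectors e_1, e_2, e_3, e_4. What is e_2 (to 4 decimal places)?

e_2 = (-0.5517, -0.5898, 0.3995, 0.2663, -0.3424)

e_1 = a_1/‖a_1‖ = (-1, -2, -3, -2, 0)/4.2426 = (-0.2357, -0.4714, -0.7071, -0.4714, 0.0000).
r_{12} = e_1·a_2 = -0.9428.
u_2 = a_2 + 0.9428·e_1 = (-3.2222, -3.4444, 2.3333, 1.5556, -2.0000).
‖u_2‖ = 5.8405, so e_2 = (-0.5517, -0.5898, 0.3995, 0.2663, -0.3424).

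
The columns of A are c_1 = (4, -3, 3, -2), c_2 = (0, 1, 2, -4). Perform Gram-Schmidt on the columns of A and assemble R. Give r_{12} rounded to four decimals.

r_{12} = 1.7844

c_1 = (4, -3, 3, -2); ‖c_1‖ = 6.1644, so e_1 = (0.6489, -0.4867, 0.4867, -0.3244).
r_{12} = e_1·c_2 = 1.7844.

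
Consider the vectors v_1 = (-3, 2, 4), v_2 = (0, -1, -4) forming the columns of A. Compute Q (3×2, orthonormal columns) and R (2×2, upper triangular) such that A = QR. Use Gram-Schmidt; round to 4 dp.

Q = [[-0.5571, -0.7713], [0.3714, 0.1000], [0.7428, -0.6285]], R = [[5.3852, -3.3425], [0.0000, 2.4140]]

v_1 = (-3, 2, 4); ‖v_1‖ = 5.3852, so q_1 = (-0.5571, 0.3714, 0.7428).
q_1·v_2 = (-0.5571)·0 + 0.3714·(-1) + 0.7428·(-4) = -3.3425.
u_2 = v_2 + 3.3425·q_1 = (-1.8621, 0.2414, -1.5172).
‖u_2‖ = 2.4140, so q_2 = (-0.7713, 0.1000, -0.6285).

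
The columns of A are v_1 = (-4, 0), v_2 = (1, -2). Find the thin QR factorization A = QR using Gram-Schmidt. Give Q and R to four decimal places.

Q = [[-1.0000, 0.0000], [0.0000, -1.0000]], R = [[4.0000, -1.0000], [0.0000, 2.0000]]

v_1 = (-4, 0); ‖v_1‖ = 4.0000, so e_1 = (-1.0000, 0.0000).
e_1·v_2 = (-1.0000)·1 + 0.0000·(-2) = -1.0000.
u_2 = v_2 + 1.0000·e_1 = (0.0000, -2.0000).
‖u_2‖ = 2.0000, so e_2 = (0.0000, -1.0000).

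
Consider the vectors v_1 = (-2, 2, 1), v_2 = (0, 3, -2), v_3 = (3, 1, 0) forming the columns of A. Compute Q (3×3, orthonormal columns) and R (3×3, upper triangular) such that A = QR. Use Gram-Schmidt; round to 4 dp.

q_1 = v_1/‖v_1‖ = (-2, 2, 1)/3.0000 = (-0.6667, 0.6667, 0.3333).
r_{12} = q_1·v_2 = 1.3333.
u_2 = v_2 − 1.3333·q_1 = (0.8889, 2.1111, -2.4444).
‖u_2‖ = 3.3500, so q_2 = (0.2653, 0.6302, -0.7297).
r_{13} = q_1·v_3 = -1.3333; r_{23} = q_2·v_3 = 1.4262.
u_3 = v_3 + 1.3333·q_1 − 1.4262·q_2 = (1.7327, 0.9901, 1.4851).
‖u_3‖ = 2.4876, so q_3 = (0.6965, 0.3980, 0.5970).

Q = [[-0.6667, 0.2653, 0.6965], [0.6667, 0.6302, 0.3980], [0.3333, -0.7297, 0.5970]], R = [[3.0000, 1.3333, -1.3333], [0.0000, 3.3500, 1.4262], [0.0000, 0.0000, 2.4876]]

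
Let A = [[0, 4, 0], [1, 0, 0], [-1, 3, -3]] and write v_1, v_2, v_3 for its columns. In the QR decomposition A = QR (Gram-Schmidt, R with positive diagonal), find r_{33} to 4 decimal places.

e_1 = v_1/‖v_1‖ = (0, 1, -1)/1.4142 = (0.0000, 0.7071, -0.7071).
r_{12} = e_1·v_2 = -2.1213.
u_2 = v_2 + 2.1213·e_1 = (4.0000, 1.5000, 1.5000).
‖u_2‖ = 4.5277, so e_2 = (0.8835, 0.3313, 0.3313).
r_{13} = e_1·v_3 = 2.1213; r_{23} = e_2·v_3 = -0.9939.
u_3 = v_3 − 2.1213·e_1 + 0.9939·e_2 = (0.8780, -1.1707, -1.1707).
r_{33} = ‖u_3‖ = 1.8741.

r_{33} = 1.8741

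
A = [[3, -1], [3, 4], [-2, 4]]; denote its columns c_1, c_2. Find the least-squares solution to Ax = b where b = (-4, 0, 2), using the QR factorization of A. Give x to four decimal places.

x = (-0.7448, 0.3862)

e_1 = c_1/‖c_1‖ = (3, 3, -2)/4.6904 = (0.6396, 0.6396, -0.4264).
r_{12} = e_1·c_2 = 0.2132.
u_2 = c_2 − 0.2132·e_1 = (-1.1364, 3.8636, 4.0909).
‖u_2‖ = 5.7406, so e_2 = (-0.1980, 0.6730, 0.7126).
Qᵀb = (-3.4112, 2.2171).
Back-substitute: x_2 = 2.2171/5.7406 = 0.3862.
x_1 = (-3.4112 − 0.2132·0.3862)/4.6904 = -0.7448.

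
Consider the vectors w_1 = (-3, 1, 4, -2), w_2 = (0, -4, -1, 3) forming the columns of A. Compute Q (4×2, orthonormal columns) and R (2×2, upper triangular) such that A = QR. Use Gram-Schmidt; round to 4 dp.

Q = [[-0.5477, -0.3173], [0.1826, -0.8008], [0.7303, 0.1964], [-0.3651, 0.4684]], R = [[5.4772, -2.5560], [0.0000, 4.4121]]

q_1 = w_1/‖w_1‖ = (-3, 1, 4, -2)/5.4772 = (-0.5477, 0.1826, 0.7303, -0.3651).
r_{12} = q_1·w_2 = -2.5560.
u_2 = w_2 + 2.5560·q_1 = (-1.4000, -3.5333, 0.8667, 2.0667).
‖u_2‖ = 4.4121, so q_2 = (-0.3173, -0.8008, 0.1964, 0.4684).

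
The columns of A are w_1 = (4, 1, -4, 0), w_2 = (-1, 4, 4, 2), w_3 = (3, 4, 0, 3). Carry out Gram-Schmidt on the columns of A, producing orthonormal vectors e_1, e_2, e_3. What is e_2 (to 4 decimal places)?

e_2 = (0.1737, 0.8294, 0.3811, 0.3698)

w_1 = (4, 1, -4, 0); ‖w_1‖ = 5.7446, so e_1 = (0.6963, 0.1741, -0.6963, 0.0000).
e_1·w_2 = 0.6963·(-1) + 0.1741·4 + (-0.6963)·4 + 0.0000·2 = -2.7852.
u_2 = w_2 + 2.7852·e_1 = (0.9394, 4.4848, 2.0606, 2.0000).
‖u_2‖ = 5.4076, so e_2 = (0.1737, 0.8294, 0.3811, 0.3698).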